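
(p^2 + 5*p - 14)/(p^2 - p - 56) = (p - 2)/(p - 8)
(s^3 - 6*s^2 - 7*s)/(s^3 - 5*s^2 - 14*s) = (s + 1)/(s + 2)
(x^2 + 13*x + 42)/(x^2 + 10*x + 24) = (x + 7)/(x + 4)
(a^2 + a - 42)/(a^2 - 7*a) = (a^2 + a - 42)/(a*(a - 7))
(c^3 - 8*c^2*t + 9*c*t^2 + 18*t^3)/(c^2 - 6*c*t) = c - 2*t - 3*t^2/c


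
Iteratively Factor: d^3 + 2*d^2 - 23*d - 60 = (d - 5)*(d^2 + 7*d + 12) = (d - 5)*(d + 4)*(d + 3)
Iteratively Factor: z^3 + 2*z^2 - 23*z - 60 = (z - 5)*(z^2 + 7*z + 12) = (z - 5)*(z + 3)*(z + 4)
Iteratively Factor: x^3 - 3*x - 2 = (x - 2)*(x^2 + 2*x + 1) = (x - 2)*(x + 1)*(x + 1)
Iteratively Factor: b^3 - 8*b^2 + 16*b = (b - 4)*(b^2 - 4*b) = b*(b - 4)*(b - 4)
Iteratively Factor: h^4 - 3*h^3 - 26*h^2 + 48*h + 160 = (h + 4)*(h^3 - 7*h^2 + 2*h + 40) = (h + 2)*(h + 4)*(h^2 - 9*h + 20) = (h - 5)*(h + 2)*(h + 4)*(h - 4)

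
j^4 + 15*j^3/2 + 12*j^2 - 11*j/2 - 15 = (j - 1)*(j + 3/2)*(j + 2)*(j + 5)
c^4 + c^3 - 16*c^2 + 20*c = c*(c - 2)^2*(c + 5)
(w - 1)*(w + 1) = w^2 - 1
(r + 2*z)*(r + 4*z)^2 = r^3 + 10*r^2*z + 32*r*z^2 + 32*z^3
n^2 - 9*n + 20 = (n - 5)*(n - 4)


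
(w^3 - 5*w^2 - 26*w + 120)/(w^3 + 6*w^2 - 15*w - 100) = (w - 6)/(w + 5)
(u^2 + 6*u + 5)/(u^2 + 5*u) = (u + 1)/u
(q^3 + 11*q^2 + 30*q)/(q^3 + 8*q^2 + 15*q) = (q + 6)/(q + 3)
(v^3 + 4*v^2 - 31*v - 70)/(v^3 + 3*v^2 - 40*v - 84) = (v - 5)/(v - 6)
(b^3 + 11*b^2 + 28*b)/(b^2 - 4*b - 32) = b*(b + 7)/(b - 8)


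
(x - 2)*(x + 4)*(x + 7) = x^3 + 9*x^2 + 6*x - 56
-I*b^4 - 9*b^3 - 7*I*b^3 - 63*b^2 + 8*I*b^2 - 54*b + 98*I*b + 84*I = (b + 6)*(b - 7*I)*(b - 2*I)*(-I*b - I)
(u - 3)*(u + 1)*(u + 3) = u^3 + u^2 - 9*u - 9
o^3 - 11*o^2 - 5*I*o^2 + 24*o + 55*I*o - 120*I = (o - 8)*(o - 3)*(o - 5*I)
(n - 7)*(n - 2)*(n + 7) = n^3 - 2*n^2 - 49*n + 98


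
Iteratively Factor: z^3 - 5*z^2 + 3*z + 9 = (z - 3)*(z^2 - 2*z - 3) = (z - 3)*(z + 1)*(z - 3)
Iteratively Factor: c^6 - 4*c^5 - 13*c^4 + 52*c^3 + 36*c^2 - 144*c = (c - 3)*(c^5 - c^4 - 16*c^3 + 4*c^2 + 48*c) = (c - 3)*(c - 2)*(c^4 + c^3 - 14*c^2 - 24*c) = (c - 3)*(c - 2)*(c + 3)*(c^3 - 2*c^2 - 8*c) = (c - 3)*(c - 2)*(c + 2)*(c + 3)*(c^2 - 4*c) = (c - 4)*(c - 3)*(c - 2)*(c + 2)*(c + 3)*(c)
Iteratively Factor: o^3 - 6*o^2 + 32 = (o - 4)*(o^2 - 2*o - 8) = (o - 4)*(o + 2)*(o - 4)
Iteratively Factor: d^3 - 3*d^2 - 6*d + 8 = (d - 4)*(d^2 + d - 2) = (d - 4)*(d + 2)*(d - 1)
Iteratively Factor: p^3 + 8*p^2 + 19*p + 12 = (p + 3)*(p^2 + 5*p + 4) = (p + 1)*(p + 3)*(p + 4)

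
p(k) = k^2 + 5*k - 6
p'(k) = 2*k + 5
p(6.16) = 62.75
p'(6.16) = 17.32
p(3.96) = 29.48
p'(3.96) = 12.92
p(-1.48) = -11.21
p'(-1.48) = 2.04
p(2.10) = 8.91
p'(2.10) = 9.20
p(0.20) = -4.96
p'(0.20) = 5.40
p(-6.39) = 2.88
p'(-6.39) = -7.78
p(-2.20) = -12.16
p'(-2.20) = 0.60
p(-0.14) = -6.68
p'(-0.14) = 4.72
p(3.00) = 18.00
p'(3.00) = 11.00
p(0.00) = -6.00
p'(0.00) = 5.00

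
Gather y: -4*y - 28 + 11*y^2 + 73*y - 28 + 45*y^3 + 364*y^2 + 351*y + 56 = 45*y^3 + 375*y^2 + 420*y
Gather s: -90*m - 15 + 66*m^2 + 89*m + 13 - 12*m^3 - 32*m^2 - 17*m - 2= -12*m^3 + 34*m^2 - 18*m - 4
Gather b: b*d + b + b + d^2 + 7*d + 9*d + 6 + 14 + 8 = b*(d + 2) + d^2 + 16*d + 28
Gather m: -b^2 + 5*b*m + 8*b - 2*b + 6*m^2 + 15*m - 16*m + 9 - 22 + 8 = -b^2 + 6*b + 6*m^2 + m*(5*b - 1) - 5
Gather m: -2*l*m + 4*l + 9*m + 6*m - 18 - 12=4*l + m*(15 - 2*l) - 30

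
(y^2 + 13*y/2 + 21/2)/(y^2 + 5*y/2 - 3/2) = (2*y + 7)/(2*y - 1)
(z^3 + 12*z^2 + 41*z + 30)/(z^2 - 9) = (z^3 + 12*z^2 + 41*z + 30)/(z^2 - 9)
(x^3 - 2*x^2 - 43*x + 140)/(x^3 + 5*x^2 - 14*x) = (x^2 - 9*x + 20)/(x*(x - 2))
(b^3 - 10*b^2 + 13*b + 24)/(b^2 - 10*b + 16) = (b^2 - 2*b - 3)/(b - 2)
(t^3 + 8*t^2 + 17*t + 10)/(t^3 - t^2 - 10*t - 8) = (t + 5)/(t - 4)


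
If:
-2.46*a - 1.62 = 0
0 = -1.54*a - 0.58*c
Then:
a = -0.66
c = 1.75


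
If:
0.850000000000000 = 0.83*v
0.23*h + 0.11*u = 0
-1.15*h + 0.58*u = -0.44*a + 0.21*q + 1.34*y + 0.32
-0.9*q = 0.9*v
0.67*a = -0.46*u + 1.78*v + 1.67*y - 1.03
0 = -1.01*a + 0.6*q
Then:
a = -0.61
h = 0.37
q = -1.02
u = -0.78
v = 1.02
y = -0.93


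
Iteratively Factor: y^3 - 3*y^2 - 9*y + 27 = (y + 3)*(y^2 - 6*y + 9) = (y - 3)*(y + 3)*(y - 3)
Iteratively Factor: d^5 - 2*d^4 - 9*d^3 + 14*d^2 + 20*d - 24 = (d - 2)*(d^4 - 9*d^2 - 4*d + 12) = (d - 3)*(d - 2)*(d^3 + 3*d^2 - 4) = (d - 3)*(d - 2)*(d + 2)*(d^2 + d - 2) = (d - 3)*(d - 2)*(d + 2)^2*(d - 1)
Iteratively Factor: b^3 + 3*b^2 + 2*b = (b)*(b^2 + 3*b + 2) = b*(b + 1)*(b + 2)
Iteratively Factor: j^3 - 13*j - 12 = (j + 1)*(j^2 - j - 12) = (j + 1)*(j + 3)*(j - 4)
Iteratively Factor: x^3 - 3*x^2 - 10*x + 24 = (x - 2)*(x^2 - x - 12) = (x - 2)*(x + 3)*(x - 4)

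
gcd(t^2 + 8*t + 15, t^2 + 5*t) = t + 5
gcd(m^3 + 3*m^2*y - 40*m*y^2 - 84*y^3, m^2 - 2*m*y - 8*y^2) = m + 2*y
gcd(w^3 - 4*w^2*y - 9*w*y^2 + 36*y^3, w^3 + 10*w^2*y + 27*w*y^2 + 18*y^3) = w + 3*y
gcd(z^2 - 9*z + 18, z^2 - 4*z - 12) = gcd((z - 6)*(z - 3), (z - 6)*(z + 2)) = z - 6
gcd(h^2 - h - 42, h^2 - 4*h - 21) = h - 7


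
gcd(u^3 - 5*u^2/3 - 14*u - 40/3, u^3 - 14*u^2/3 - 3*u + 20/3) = u^2 - 11*u/3 - 20/3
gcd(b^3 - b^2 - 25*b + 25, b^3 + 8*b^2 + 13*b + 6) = 1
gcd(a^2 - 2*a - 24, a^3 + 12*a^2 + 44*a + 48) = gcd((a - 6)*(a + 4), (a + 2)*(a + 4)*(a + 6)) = a + 4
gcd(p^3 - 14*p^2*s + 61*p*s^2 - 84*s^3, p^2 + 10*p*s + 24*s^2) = 1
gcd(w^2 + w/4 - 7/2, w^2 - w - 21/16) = w - 7/4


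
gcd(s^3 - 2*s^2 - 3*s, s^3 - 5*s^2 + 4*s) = s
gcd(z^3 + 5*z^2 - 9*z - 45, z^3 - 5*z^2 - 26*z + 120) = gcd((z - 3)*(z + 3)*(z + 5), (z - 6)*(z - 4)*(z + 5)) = z + 5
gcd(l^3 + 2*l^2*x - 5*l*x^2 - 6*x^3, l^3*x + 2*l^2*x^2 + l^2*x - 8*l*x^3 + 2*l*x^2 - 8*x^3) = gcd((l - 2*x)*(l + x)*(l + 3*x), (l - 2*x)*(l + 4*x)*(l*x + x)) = -l + 2*x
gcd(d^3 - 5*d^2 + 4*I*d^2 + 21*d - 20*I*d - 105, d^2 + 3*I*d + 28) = d + 7*I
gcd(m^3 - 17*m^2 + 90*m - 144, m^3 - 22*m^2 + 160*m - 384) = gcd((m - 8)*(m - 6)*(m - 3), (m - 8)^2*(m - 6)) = m^2 - 14*m + 48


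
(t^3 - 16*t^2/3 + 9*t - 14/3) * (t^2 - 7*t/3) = t^5 - 23*t^4/3 + 193*t^3/9 - 77*t^2/3 + 98*t/9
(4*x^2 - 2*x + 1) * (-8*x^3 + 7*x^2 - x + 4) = -32*x^5 + 44*x^4 - 26*x^3 + 25*x^2 - 9*x + 4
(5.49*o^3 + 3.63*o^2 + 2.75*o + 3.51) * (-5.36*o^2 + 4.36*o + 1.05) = -29.4264*o^5 + 4.4796*o^4 + 6.8513*o^3 - 3.0121*o^2 + 18.1911*o + 3.6855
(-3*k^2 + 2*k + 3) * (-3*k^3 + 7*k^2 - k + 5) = 9*k^5 - 27*k^4 + 8*k^3 + 4*k^2 + 7*k + 15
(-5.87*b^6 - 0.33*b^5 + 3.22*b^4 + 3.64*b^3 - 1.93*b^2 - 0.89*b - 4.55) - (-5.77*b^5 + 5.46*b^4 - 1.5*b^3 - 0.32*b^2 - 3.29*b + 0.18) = -5.87*b^6 + 5.44*b^5 - 2.24*b^4 + 5.14*b^3 - 1.61*b^2 + 2.4*b - 4.73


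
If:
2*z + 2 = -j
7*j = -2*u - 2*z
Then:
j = -2*z - 2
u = 6*z + 7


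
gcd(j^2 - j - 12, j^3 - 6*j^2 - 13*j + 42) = j + 3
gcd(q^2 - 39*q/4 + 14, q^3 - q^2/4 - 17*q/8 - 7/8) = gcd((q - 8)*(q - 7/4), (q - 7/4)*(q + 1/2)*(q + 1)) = q - 7/4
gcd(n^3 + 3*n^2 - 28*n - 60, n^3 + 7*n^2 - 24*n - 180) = n^2 + n - 30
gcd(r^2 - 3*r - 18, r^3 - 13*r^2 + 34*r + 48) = r - 6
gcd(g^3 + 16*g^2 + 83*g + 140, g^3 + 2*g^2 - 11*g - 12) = g + 4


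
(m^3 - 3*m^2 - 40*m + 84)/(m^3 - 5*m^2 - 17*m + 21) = (m^2 + 4*m - 12)/(m^2 + 2*m - 3)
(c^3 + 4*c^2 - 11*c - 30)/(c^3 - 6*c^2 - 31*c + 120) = (c + 2)/(c - 8)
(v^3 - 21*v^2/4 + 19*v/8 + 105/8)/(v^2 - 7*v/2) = v - 7/4 - 15/(4*v)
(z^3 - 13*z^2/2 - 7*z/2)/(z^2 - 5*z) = (2*z^2 - 13*z - 7)/(2*(z - 5))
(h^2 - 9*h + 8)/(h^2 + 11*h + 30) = (h^2 - 9*h + 8)/(h^2 + 11*h + 30)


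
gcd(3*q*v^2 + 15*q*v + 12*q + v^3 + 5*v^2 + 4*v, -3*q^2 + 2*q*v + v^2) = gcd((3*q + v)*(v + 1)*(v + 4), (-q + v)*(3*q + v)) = 3*q + v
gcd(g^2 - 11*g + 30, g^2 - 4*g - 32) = 1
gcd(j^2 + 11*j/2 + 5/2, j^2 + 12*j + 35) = j + 5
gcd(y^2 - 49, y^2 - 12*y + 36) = 1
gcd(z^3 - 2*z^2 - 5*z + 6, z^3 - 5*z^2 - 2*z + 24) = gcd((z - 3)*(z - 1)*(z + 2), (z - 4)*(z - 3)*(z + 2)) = z^2 - z - 6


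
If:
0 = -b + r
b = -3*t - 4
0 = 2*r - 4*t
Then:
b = -8/5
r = -8/5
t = -4/5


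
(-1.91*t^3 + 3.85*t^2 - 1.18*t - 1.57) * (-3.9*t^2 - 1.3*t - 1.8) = 7.449*t^5 - 12.532*t^4 + 3.035*t^3 + 0.726999999999999*t^2 + 4.165*t + 2.826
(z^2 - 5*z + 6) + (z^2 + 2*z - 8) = 2*z^2 - 3*z - 2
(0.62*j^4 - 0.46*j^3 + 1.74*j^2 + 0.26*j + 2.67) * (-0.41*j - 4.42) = -0.2542*j^5 - 2.5518*j^4 + 1.3198*j^3 - 7.7974*j^2 - 2.2439*j - 11.8014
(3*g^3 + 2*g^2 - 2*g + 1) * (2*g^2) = 6*g^5 + 4*g^4 - 4*g^3 + 2*g^2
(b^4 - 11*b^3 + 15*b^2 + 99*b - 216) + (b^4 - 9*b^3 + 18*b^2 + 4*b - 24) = 2*b^4 - 20*b^3 + 33*b^2 + 103*b - 240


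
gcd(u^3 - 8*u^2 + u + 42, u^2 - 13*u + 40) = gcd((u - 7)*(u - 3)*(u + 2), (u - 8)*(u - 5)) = 1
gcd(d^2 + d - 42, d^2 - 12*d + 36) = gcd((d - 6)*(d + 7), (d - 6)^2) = d - 6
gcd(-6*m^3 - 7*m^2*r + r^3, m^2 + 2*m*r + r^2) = m + r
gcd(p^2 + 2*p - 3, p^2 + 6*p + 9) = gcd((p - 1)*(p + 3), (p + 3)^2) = p + 3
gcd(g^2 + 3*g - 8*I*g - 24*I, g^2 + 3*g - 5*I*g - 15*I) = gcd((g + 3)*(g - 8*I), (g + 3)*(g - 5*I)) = g + 3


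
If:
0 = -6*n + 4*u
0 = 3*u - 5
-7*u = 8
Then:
No Solution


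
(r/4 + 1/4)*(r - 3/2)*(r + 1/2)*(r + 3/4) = r^4/4 + 3*r^3/16 - 7*r^2/16 - 33*r/64 - 9/64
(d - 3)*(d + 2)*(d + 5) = d^3 + 4*d^2 - 11*d - 30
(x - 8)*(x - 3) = x^2 - 11*x + 24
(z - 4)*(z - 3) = z^2 - 7*z + 12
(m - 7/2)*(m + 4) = m^2 + m/2 - 14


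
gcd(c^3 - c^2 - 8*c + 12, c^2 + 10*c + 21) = c + 3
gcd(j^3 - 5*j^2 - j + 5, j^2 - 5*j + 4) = j - 1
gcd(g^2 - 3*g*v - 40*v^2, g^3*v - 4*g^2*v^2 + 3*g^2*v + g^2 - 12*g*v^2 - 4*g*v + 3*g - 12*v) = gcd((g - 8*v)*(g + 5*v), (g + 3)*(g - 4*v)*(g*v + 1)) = 1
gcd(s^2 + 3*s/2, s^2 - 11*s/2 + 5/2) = 1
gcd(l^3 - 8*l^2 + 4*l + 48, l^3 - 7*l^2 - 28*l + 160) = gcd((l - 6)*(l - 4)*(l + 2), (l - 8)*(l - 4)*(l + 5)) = l - 4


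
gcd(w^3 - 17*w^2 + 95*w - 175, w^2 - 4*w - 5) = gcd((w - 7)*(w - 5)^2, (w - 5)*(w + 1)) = w - 5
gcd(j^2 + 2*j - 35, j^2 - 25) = j - 5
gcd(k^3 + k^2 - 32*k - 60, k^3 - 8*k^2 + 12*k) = k - 6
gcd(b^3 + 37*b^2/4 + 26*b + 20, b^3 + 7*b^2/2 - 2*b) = b + 4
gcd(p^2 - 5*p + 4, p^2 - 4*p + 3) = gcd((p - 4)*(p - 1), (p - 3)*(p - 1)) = p - 1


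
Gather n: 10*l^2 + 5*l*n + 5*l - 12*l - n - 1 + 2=10*l^2 - 7*l + n*(5*l - 1) + 1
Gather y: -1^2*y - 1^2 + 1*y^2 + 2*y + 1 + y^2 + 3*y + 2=2*y^2 + 4*y + 2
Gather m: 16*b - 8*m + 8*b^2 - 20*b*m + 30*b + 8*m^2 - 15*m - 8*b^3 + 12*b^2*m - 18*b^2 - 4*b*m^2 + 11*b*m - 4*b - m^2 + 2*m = -8*b^3 - 10*b^2 + 42*b + m^2*(7 - 4*b) + m*(12*b^2 - 9*b - 21)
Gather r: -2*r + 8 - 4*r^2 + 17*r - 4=-4*r^2 + 15*r + 4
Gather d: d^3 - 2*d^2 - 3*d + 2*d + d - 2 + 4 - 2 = d^3 - 2*d^2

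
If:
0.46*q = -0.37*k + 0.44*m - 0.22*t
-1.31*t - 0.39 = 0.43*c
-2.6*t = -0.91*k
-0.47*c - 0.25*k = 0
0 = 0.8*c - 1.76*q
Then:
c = 0.90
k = -1.70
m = -1.30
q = 0.41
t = -0.59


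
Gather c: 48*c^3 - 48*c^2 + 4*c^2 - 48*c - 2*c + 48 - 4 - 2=48*c^3 - 44*c^2 - 50*c + 42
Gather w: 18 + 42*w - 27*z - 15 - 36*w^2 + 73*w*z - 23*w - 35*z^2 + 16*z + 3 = -36*w^2 + w*(73*z + 19) - 35*z^2 - 11*z + 6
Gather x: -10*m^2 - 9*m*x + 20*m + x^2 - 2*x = -10*m^2 + 20*m + x^2 + x*(-9*m - 2)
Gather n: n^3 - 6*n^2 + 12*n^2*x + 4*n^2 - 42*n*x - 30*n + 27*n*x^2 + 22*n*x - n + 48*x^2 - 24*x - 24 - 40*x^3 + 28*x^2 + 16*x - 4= n^3 + n^2*(12*x - 2) + n*(27*x^2 - 20*x - 31) - 40*x^3 + 76*x^2 - 8*x - 28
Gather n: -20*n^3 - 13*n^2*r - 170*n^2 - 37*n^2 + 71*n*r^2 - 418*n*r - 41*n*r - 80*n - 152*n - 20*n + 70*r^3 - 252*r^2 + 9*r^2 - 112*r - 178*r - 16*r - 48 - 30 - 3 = -20*n^3 + n^2*(-13*r - 207) + n*(71*r^2 - 459*r - 252) + 70*r^3 - 243*r^2 - 306*r - 81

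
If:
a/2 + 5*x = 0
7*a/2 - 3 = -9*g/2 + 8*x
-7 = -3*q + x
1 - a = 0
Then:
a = 1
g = -13/45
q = 23/10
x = -1/10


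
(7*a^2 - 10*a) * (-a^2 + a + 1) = -7*a^4 + 17*a^3 - 3*a^2 - 10*a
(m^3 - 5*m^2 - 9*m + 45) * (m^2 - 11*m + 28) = m^5 - 16*m^4 + 74*m^3 + 4*m^2 - 747*m + 1260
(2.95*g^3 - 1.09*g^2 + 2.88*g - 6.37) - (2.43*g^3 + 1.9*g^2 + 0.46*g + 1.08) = 0.52*g^3 - 2.99*g^2 + 2.42*g - 7.45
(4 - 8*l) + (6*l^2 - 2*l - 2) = 6*l^2 - 10*l + 2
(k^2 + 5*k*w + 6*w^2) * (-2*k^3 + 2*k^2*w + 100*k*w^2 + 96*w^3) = -2*k^5 - 8*k^4*w + 98*k^3*w^2 + 608*k^2*w^3 + 1080*k*w^4 + 576*w^5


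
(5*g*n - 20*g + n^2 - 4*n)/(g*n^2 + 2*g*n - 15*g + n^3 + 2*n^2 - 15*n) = (5*g*n - 20*g + n^2 - 4*n)/(g*n^2 + 2*g*n - 15*g + n^3 + 2*n^2 - 15*n)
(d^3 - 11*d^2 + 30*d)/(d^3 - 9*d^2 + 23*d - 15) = d*(d - 6)/(d^2 - 4*d + 3)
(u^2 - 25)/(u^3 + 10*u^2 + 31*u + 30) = (u - 5)/(u^2 + 5*u + 6)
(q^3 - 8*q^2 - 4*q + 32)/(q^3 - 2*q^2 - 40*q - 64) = (q - 2)/(q + 4)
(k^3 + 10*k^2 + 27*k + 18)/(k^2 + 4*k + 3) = k + 6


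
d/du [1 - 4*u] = -4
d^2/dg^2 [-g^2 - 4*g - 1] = -2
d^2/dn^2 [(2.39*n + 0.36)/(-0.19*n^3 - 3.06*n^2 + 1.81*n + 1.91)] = (-0.517674*n^5 - 8.49322799999999*n^4 - 49.750714*n^3 - 29.890524*n^2 - 72.632052*n + 9.958034)/(0.006859*n^9 + 0.331398*n^8 + 5.141229*n^7 + 22.131759*n^6 - 55.639815*n^5 - 19.637736*n^4 + 59.622032*n^3 + 14.717505*n^2 - 19.809183*n - 6.967871)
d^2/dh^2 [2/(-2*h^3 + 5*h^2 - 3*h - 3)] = 4*((6*h - 5)*(2*h^3 - 5*h^2 + 3*h + 3) - (6*h^2 - 10*h + 3)^2)/(2*h^3 - 5*h^2 + 3*h + 3)^3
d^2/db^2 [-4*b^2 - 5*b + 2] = -8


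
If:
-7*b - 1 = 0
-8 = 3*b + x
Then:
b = -1/7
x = -53/7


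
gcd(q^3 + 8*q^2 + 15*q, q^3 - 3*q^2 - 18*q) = q^2 + 3*q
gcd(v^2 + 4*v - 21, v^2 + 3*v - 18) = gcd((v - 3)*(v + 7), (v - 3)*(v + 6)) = v - 3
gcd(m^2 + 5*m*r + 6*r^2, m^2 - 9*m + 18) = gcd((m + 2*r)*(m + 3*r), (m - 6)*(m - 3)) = 1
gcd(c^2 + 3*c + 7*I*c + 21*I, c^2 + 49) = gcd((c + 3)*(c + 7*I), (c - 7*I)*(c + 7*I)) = c + 7*I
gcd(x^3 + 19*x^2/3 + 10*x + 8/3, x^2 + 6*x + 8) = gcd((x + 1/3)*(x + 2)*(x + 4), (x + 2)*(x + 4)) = x^2 + 6*x + 8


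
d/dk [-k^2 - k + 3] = -2*k - 1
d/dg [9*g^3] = 27*g^2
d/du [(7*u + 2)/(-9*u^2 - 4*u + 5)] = (63*u^2 + 36*u + 43)/(81*u^4 + 72*u^3 - 74*u^2 - 40*u + 25)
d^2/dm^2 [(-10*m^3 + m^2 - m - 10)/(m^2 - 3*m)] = 4*(-44*m^3 - 15*m^2 + 45*m - 45)/(m^3*(m^3 - 9*m^2 + 27*m - 27))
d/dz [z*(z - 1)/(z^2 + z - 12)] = 2*(z^2 - 12*z + 6)/(z^4 + 2*z^3 - 23*z^2 - 24*z + 144)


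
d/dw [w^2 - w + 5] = 2*w - 1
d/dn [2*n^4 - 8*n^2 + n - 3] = 8*n^3 - 16*n + 1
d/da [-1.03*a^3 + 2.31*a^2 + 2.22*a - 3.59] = -3.09*a^2 + 4.62*a + 2.22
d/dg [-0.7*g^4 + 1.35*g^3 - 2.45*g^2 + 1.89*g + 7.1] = -2.8*g^3 + 4.05*g^2 - 4.9*g + 1.89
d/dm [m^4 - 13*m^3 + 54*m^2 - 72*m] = 4*m^3 - 39*m^2 + 108*m - 72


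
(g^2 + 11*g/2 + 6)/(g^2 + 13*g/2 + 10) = (2*g + 3)/(2*g + 5)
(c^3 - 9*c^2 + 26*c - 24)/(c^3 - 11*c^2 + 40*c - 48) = (c - 2)/(c - 4)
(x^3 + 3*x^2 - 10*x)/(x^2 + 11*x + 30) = x*(x - 2)/(x + 6)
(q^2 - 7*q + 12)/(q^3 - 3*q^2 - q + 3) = (q - 4)/(q^2 - 1)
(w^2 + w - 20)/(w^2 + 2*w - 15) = (w - 4)/(w - 3)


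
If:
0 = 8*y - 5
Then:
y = 5/8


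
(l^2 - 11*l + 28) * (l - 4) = l^3 - 15*l^2 + 72*l - 112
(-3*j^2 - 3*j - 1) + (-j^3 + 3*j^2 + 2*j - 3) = -j^3 - j - 4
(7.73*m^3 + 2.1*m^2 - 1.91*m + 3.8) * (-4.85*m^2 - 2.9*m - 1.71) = -37.4905*m^5 - 32.602*m^4 - 10.0448*m^3 - 16.482*m^2 - 7.7539*m - 6.498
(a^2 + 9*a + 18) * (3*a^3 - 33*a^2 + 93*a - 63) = 3*a^5 - 6*a^4 - 150*a^3 + 180*a^2 + 1107*a - 1134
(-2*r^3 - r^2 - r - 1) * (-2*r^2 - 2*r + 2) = 4*r^5 + 6*r^4 + 2*r^2 - 2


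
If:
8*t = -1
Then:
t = -1/8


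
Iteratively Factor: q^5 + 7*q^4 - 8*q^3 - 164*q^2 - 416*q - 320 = (q + 2)*(q^4 + 5*q^3 - 18*q^2 - 128*q - 160) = (q - 5)*(q + 2)*(q^3 + 10*q^2 + 32*q + 32) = (q - 5)*(q + 2)^2*(q^2 + 8*q + 16) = (q - 5)*(q + 2)^2*(q + 4)*(q + 4)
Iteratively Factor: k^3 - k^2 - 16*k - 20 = (k + 2)*(k^2 - 3*k - 10) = (k + 2)^2*(k - 5)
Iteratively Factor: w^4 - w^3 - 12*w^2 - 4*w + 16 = (w - 1)*(w^3 - 12*w - 16) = (w - 1)*(w + 2)*(w^2 - 2*w - 8) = (w - 1)*(w + 2)^2*(w - 4)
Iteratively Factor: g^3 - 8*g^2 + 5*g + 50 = (g + 2)*(g^2 - 10*g + 25) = (g - 5)*(g + 2)*(g - 5)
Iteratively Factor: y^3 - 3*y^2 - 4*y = (y)*(y^2 - 3*y - 4) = y*(y + 1)*(y - 4)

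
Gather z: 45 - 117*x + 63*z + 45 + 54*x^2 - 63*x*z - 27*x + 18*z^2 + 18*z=54*x^2 - 144*x + 18*z^2 + z*(81 - 63*x) + 90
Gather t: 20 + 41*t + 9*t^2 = 9*t^2 + 41*t + 20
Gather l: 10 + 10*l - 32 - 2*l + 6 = 8*l - 16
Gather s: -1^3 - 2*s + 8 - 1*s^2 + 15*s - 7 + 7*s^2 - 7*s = 6*s^2 + 6*s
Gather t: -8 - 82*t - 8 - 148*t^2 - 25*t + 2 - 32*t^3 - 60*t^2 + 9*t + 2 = -32*t^3 - 208*t^2 - 98*t - 12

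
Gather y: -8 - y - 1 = -y - 9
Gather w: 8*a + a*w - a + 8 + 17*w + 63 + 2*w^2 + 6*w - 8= 7*a + 2*w^2 + w*(a + 23) + 63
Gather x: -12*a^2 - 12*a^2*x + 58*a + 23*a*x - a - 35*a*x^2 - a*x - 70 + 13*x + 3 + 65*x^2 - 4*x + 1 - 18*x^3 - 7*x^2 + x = -12*a^2 + 57*a - 18*x^3 + x^2*(58 - 35*a) + x*(-12*a^2 + 22*a + 10) - 66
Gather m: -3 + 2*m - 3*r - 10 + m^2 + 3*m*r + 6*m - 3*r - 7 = m^2 + m*(3*r + 8) - 6*r - 20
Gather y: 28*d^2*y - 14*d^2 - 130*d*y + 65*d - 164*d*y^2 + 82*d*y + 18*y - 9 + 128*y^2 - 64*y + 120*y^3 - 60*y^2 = -14*d^2 + 65*d + 120*y^3 + y^2*(68 - 164*d) + y*(28*d^2 - 48*d - 46) - 9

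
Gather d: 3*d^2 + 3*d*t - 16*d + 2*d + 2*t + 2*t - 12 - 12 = 3*d^2 + d*(3*t - 14) + 4*t - 24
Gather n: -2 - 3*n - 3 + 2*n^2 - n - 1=2*n^2 - 4*n - 6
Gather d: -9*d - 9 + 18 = 9 - 9*d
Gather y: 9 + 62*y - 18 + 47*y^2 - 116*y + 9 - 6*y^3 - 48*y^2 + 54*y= -6*y^3 - y^2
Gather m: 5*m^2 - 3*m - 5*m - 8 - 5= 5*m^2 - 8*m - 13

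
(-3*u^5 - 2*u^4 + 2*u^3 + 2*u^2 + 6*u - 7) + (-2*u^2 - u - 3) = -3*u^5 - 2*u^4 + 2*u^3 + 5*u - 10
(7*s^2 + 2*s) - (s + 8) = 7*s^2 + s - 8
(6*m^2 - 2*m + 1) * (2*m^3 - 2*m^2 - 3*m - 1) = 12*m^5 - 16*m^4 - 12*m^3 - 2*m^2 - m - 1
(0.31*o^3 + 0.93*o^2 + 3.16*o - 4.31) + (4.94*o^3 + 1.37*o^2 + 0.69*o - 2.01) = 5.25*o^3 + 2.3*o^2 + 3.85*o - 6.32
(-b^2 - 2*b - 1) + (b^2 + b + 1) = -b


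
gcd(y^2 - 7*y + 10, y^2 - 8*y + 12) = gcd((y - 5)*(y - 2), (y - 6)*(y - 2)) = y - 2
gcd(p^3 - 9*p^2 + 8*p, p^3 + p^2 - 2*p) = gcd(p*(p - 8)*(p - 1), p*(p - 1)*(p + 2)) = p^2 - p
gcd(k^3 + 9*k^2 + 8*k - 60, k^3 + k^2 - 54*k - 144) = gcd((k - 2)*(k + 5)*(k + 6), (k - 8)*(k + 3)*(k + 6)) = k + 6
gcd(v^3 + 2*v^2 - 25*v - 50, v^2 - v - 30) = v + 5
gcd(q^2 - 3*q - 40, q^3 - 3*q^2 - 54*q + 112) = q - 8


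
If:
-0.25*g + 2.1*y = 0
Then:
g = 8.4*y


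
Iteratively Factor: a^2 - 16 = (a + 4)*(a - 4)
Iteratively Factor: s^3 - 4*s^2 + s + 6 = (s + 1)*(s^2 - 5*s + 6) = (s - 3)*(s + 1)*(s - 2)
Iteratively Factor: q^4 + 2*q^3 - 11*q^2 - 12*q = (q + 1)*(q^3 + q^2 - 12*q) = q*(q + 1)*(q^2 + q - 12) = q*(q + 1)*(q + 4)*(q - 3)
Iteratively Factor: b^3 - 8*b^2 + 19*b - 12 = (b - 4)*(b^2 - 4*b + 3) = (b - 4)*(b - 1)*(b - 3)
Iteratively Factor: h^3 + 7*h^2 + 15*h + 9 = (h + 3)*(h^2 + 4*h + 3) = (h + 1)*(h + 3)*(h + 3)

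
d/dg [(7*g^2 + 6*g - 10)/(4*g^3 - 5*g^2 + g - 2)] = (-28*g^4 - 48*g^3 + 157*g^2 - 128*g - 2)/(16*g^6 - 40*g^5 + 33*g^4 - 26*g^3 + 21*g^2 - 4*g + 4)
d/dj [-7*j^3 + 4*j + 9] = 4 - 21*j^2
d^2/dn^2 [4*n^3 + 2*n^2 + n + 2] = 24*n + 4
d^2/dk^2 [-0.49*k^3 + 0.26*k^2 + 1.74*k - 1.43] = 0.52 - 2.94*k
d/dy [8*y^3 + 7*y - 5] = 24*y^2 + 7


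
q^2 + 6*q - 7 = (q - 1)*(q + 7)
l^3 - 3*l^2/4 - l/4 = l*(l - 1)*(l + 1/4)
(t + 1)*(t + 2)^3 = t^4 + 7*t^3 + 18*t^2 + 20*t + 8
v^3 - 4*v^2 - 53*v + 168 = (v - 8)*(v - 3)*(v + 7)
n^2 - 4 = (n - 2)*(n + 2)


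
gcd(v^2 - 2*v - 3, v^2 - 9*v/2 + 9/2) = v - 3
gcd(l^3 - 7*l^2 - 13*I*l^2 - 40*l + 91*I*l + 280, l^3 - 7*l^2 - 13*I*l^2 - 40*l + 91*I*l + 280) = l^3 + l^2*(-7 - 13*I) + l*(-40 + 91*I) + 280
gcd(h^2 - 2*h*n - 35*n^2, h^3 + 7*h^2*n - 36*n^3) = 1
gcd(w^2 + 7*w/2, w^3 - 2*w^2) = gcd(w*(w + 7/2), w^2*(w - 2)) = w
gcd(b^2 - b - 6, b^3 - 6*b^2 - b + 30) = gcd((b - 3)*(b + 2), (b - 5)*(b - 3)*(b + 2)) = b^2 - b - 6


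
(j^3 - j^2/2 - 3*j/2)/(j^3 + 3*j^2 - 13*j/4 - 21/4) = 2*j/(2*j + 7)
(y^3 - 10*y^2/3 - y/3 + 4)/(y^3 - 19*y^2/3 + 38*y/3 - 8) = (y + 1)/(y - 2)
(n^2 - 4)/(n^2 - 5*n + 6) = (n + 2)/(n - 3)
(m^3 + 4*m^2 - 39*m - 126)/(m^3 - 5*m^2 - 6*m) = (m^2 + 10*m + 21)/(m*(m + 1))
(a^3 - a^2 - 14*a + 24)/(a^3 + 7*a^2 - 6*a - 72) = (a - 2)/(a + 6)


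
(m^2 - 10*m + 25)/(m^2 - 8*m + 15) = (m - 5)/(m - 3)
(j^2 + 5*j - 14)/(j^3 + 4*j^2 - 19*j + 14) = 1/(j - 1)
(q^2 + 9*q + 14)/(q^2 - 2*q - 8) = (q + 7)/(q - 4)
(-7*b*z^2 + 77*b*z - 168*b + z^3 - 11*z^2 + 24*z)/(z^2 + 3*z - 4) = (-7*b*z^2 + 77*b*z - 168*b + z^3 - 11*z^2 + 24*z)/(z^2 + 3*z - 4)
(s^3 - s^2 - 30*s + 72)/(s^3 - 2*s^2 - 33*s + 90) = (s - 4)/(s - 5)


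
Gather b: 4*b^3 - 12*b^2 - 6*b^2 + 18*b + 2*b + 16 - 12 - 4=4*b^3 - 18*b^2 + 20*b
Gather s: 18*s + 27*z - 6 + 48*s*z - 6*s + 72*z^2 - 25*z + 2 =s*(48*z + 12) + 72*z^2 + 2*z - 4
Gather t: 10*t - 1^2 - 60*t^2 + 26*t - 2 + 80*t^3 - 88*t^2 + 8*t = 80*t^3 - 148*t^2 + 44*t - 3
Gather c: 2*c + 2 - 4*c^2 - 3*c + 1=-4*c^2 - c + 3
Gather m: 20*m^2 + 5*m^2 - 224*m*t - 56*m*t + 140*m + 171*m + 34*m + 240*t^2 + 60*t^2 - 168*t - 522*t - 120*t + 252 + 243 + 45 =25*m^2 + m*(345 - 280*t) + 300*t^2 - 810*t + 540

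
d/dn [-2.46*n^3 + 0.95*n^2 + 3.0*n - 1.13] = -7.38*n^2 + 1.9*n + 3.0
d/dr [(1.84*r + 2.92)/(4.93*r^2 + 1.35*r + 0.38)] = (9.0712*r^2 + 2.484*r - (1.84*r + 2.92)*(9.86*r + 1.35) + 0.6992)/(4.93*r^2 + 1.35*r + 0.38)^2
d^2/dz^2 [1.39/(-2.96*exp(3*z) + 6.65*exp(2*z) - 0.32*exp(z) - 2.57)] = (-1.39*(8.88*exp(2*z) - 13.3*exp(z) + 0.32)*(17.76*exp(2*z) - 26.6*exp(z) + 0.64)*exp(z) + (37.0296*exp(2*z) - 36.974*exp(z) + 0.4448)*(2.96*exp(3*z) - 6.65*exp(2*z) + 0.32*exp(z) + 2.57))*exp(z)/(2.96*exp(3*z) - 6.65*exp(2*z) + 0.32*exp(z) + 2.57)^3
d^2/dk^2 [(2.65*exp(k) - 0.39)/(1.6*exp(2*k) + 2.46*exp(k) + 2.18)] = (6.784*exp(4*k) - 14.424*exp(3*k) - 60.06432*exp(2*k) - 11.130264*exp(k) + 14.685352)*exp(k)/(4.096*exp(6*k) + 18.8928*exp(5*k) + 45.79008*exp(4*k) + 66.369816*exp(3*k) + 62.388984*exp(2*k) + 35.072712*exp(k) + 10.360232)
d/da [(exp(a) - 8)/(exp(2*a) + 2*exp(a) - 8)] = (-2*(exp(a) - 8)*(exp(a) + 1) + exp(2*a) + 2*exp(a) - 8)*exp(a)/(exp(2*a) + 2*exp(a) - 8)^2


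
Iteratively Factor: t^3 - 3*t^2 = (t)*(t^2 - 3*t) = t*(t - 3)*(t)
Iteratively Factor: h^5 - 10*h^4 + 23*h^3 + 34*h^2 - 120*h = (h - 4)*(h^4 - 6*h^3 - h^2 + 30*h) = h*(h - 4)*(h^3 - 6*h^2 - h + 30) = h*(h - 4)*(h + 2)*(h^2 - 8*h + 15) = h*(h - 4)*(h - 3)*(h + 2)*(h - 5)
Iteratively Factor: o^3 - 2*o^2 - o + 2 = (o + 1)*(o^2 - 3*o + 2) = (o - 2)*(o + 1)*(o - 1)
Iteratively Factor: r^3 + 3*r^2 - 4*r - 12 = (r - 2)*(r^2 + 5*r + 6) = (r - 2)*(r + 2)*(r + 3)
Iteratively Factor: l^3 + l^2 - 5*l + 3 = (l + 3)*(l^2 - 2*l + 1) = (l - 1)*(l + 3)*(l - 1)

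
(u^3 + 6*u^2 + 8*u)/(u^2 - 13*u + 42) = u*(u^2 + 6*u + 8)/(u^2 - 13*u + 42)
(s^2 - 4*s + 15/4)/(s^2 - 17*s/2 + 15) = (s - 3/2)/(s - 6)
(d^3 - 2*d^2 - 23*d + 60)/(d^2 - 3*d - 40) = (d^2 - 7*d + 12)/(d - 8)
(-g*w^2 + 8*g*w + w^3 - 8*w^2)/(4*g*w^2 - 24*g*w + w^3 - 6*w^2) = (-g*w + 8*g + w^2 - 8*w)/(4*g*w - 24*g + w^2 - 6*w)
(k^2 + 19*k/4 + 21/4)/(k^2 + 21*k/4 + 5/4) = (4*k^2 + 19*k + 21)/(4*k^2 + 21*k + 5)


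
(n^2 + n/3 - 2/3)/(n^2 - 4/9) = 3*(n + 1)/(3*n + 2)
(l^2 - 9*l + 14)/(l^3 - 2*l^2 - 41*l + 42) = (l - 2)/(l^2 + 5*l - 6)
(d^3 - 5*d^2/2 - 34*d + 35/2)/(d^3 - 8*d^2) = (2*d^3 - 5*d^2 - 68*d + 35)/(2*d^2*(d - 8))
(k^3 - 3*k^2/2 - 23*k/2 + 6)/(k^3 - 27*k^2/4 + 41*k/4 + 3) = 2*(2*k^2 + 5*k - 3)/(4*k^2 - 11*k - 3)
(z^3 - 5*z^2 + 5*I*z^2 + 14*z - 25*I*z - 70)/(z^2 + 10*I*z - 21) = (z^2 - z*(5 + 2*I) + 10*I)/(z + 3*I)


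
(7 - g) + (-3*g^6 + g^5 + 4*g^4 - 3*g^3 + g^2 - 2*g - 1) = -3*g^6 + g^5 + 4*g^4 - 3*g^3 + g^2 - 3*g + 6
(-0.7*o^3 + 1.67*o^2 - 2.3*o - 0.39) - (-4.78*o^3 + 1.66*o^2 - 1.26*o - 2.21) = 4.08*o^3 + 0.01*o^2 - 1.04*o + 1.82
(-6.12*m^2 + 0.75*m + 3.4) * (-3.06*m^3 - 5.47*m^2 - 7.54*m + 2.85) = 18.7272*m^5 + 31.1814*m^4 + 31.6383*m^3 - 41.695*m^2 - 23.4985*m + 9.69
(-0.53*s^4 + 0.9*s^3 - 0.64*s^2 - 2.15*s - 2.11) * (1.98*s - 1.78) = -1.0494*s^5 + 2.7254*s^4 - 2.8692*s^3 - 3.1178*s^2 - 0.3508*s + 3.7558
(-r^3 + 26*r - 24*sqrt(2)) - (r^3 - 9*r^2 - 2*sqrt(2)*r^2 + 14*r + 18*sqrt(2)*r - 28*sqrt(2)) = -2*r^3 + 2*sqrt(2)*r^2 + 9*r^2 - 18*sqrt(2)*r + 12*r + 4*sqrt(2)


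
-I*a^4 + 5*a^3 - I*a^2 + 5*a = a*(a - I)*(a + 5*I)*(-I*a + 1)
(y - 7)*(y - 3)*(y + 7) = y^3 - 3*y^2 - 49*y + 147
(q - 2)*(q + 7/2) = q^2 + 3*q/2 - 7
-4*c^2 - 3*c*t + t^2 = (-4*c + t)*(c + t)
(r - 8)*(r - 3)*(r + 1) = r^3 - 10*r^2 + 13*r + 24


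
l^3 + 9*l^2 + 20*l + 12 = (l + 1)*(l + 2)*(l + 6)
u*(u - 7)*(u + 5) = u^3 - 2*u^2 - 35*u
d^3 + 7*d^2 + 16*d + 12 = (d + 2)^2*(d + 3)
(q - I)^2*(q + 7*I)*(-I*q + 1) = -I*q^4 + 6*q^3 - 8*I*q^2 + 6*q - 7*I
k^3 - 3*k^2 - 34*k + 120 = (k - 5)*(k - 4)*(k + 6)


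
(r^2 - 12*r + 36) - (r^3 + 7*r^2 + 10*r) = -r^3 - 6*r^2 - 22*r + 36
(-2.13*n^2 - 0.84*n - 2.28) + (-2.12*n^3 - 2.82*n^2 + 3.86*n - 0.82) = -2.12*n^3 - 4.95*n^2 + 3.02*n - 3.1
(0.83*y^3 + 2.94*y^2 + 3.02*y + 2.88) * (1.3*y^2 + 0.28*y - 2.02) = 1.079*y^5 + 4.0544*y^4 + 3.0726*y^3 - 1.3492*y^2 - 5.294*y - 5.8176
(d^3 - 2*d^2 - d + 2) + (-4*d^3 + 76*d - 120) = -3*d^3 - 2*d^2 + 75*d - 118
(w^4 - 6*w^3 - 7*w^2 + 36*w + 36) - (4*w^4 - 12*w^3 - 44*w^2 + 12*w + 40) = -3*w^4 + 6*w^3 + 37*w^2 + 24*w - 4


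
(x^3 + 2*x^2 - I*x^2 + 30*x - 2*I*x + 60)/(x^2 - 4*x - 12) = (x^2 - I*x + 30)/(x - 6)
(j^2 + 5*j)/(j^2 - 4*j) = (j + 5)/(j - 4)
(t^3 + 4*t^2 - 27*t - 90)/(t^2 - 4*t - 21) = (t^2 + t - 30)/(t - 7)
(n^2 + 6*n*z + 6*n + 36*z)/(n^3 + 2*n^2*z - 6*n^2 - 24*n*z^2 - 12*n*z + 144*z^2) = (-n - 6)/(-n^2 + 4*n*z + 6*n - 24*z)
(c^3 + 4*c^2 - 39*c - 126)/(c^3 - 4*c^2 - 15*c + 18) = (c + 7)/(c - 1)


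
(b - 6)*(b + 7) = b^2 + b - 42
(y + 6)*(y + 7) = y^2 + 13*y + 42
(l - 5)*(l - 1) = l^2 - 6*l + 5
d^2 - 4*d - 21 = (d - 7)*(d + 3)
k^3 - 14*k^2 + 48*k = k*(k - 8)*(k - 6)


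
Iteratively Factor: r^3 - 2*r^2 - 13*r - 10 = (r + 1)*(r^2 - 3*r - 10) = (r + 1)*(r + 2)*(r - 5)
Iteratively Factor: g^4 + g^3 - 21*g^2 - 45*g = (g)*(g^3 + g^2 - 21*g - 45) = g*(g + 3)*(g^2 - 2*g - 15) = g*(g - 5)*(g + 3)*(g + 3)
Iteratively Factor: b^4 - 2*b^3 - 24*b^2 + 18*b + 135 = (b + 3)*(b^3 - 5*b^2 - 9*b + 45) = (b - 3)*(b + 3)*(b^2 - 2*b - 15) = (b - 5)*(b - 3)*(b + 3)*(b + 3)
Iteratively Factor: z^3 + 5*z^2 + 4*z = (z)*(z^2 + 5*z + 4) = z*(z + 1)*(z + 4)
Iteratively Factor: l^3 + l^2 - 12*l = (l + 4)*(l^2 - 3*l) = (l - 3)*(l + 4)*(l)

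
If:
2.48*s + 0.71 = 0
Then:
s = -0.29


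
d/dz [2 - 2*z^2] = -4*z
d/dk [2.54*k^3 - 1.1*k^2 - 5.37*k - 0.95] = 7.62*k^2 - 2.2*k - 5.37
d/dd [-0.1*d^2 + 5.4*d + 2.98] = 5.4 - 0.2*d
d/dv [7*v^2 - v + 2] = 14*v - 1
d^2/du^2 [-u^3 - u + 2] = -6*u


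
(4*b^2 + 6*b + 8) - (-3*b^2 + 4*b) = 7*b^2 + 2*b + 8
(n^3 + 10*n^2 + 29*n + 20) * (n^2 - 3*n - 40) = n^5 + 7*n^4 - 41*n^3 - 467*n^2 - 1220*n - 800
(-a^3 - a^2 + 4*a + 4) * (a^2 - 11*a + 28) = -a^5 + 10*a^4 - 13*a^3 - 68*a^2 + 68*a + 112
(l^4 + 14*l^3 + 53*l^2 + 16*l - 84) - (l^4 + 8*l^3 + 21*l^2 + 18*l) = 6*l^3 + 32*l^2 - 2*l - 84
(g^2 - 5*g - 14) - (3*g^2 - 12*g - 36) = -2*g^2 + 7*g + 22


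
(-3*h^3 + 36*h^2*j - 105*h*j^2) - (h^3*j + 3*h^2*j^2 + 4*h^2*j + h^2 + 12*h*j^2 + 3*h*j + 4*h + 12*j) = -h^3*j - 3*h^3 - 3*h^2*j^2 + 32*h^2*j - h^2 - 117*h*j^2 - 3*h*j - 4*h - 12*j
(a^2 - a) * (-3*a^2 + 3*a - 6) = -3*a^4 + 6*a^3 - 9*a^2 + 6*a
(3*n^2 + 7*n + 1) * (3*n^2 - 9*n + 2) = 9*n^4 - 6*n^3 - 54*n^2 + 5*n + 2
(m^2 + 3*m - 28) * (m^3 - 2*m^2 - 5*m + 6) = m^5 + m^4 - 39*m^3 + 47*m^2 + 158*m - 168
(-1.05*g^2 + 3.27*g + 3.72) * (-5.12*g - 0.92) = 5.376*g^3 - 15.7764*g^2 - 22.0548*g - 3.4224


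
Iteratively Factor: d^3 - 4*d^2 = (d - 4)*(d^2) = d*(d - 4)*(d)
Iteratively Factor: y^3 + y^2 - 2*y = (y + 2)*(y^2 - y) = (y - 1)*(y + 2)*(y)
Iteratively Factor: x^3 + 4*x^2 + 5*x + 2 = (x + 1)*(x^2 + 3*x + 2) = (x + 1)^2*(x + 2)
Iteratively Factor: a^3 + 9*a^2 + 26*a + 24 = (a + 3)*(a^2 + 6*a + 8) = (a + 3)*(a + 4)*(a + 2)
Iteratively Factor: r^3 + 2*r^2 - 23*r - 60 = (r + 4)*(r^2 - 2*r - 15) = (r - 5)*(r + 4)*(r + 3)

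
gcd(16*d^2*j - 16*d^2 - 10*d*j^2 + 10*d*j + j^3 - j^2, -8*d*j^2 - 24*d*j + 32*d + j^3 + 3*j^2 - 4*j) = 8*d*j - 8*d - j^2 + j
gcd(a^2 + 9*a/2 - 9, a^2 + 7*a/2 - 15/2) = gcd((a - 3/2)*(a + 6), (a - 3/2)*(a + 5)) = a - 3/2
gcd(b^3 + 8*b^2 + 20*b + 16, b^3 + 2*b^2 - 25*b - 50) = b + 2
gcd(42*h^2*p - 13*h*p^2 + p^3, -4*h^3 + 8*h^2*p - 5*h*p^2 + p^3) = 1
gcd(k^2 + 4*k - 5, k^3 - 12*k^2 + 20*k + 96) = 1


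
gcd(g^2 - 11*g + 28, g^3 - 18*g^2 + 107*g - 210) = g - 7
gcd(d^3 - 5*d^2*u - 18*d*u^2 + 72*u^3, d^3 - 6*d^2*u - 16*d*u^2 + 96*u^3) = -d^2 + 2*d*u + 24*u^2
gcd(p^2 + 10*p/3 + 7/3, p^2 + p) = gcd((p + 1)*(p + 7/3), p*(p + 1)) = p + 1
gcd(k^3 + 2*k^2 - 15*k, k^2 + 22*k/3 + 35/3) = k + 5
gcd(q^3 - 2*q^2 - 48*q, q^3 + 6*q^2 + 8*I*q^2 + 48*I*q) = q^2 + 6*q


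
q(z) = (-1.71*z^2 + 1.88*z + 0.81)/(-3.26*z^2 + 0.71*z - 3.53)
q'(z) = (1.88 - 3.42*z)/(-3.26*z^2 + 0.71*z - 3.53) + (6.52*z - 0.71)*(-1.71*z^2 + 1.88*z + 0.81)/(-3.26*z^2 + 0.71*z - 3.53)^2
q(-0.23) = -0.07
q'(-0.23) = -0.73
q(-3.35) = 0.58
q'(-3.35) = -0.01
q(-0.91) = 0.34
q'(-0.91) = -0.40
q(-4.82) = 0.58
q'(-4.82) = 0.00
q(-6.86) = 0.57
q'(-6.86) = 0.00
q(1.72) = 0.08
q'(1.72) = 0.26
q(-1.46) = 0.48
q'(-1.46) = -0.17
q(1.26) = -0.06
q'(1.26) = 0.37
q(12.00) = 0.48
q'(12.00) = 0.00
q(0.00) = -0.23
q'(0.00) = -0.58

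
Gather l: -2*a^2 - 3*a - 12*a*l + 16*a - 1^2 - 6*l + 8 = -2*a^2 + 13*a + l*(-12*a - 6) + 7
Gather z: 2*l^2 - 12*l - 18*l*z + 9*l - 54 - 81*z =2*l^2 - 3*l + z*(-18*l - 81) - 54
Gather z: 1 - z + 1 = 2 - z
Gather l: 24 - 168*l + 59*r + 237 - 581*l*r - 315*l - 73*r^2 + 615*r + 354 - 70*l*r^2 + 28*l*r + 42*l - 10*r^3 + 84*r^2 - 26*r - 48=l*(-70*r^2 - 553*r - 441) - 10*r^3 + 11*r^2 + 648*r + 567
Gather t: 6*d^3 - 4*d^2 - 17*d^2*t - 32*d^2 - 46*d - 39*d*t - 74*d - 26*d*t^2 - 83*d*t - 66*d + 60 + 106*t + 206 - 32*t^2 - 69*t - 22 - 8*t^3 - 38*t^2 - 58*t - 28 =6*d^3 - 36*d^2 - 186*d - 8*t^3 + t^2*(-26*d - 70) + t*(-17*d^2 - 122*d - 21) + 216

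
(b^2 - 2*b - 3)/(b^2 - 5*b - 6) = (b - 3)/(b - 6)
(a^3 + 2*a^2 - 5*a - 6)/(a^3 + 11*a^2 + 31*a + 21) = (a - 2)/(a + 7)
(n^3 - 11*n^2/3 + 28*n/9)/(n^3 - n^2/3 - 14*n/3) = (n - 4/3)/(n + 2)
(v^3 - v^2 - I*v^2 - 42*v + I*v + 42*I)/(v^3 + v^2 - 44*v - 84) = (v - I)/(v + 2)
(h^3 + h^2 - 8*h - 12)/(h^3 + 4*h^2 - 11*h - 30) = (h + 2)/(h + 5)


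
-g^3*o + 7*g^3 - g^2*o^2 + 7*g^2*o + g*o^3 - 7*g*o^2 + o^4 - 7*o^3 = (-g + o)*(g + o)^2*(o - 7)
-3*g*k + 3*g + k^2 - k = (-3*g + k)*(k - 1)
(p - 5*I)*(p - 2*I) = p^2 - 7*I*p - 10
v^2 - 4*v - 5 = (v - 5)*(v + 1)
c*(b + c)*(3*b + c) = 3*b^2*c + 4*b*c^2 + c^3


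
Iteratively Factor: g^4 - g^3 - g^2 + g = (g - 1)*(g^3 - g) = (g - 1)*(g + 1)*(g^2 - g) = g*(g - 1)*(g + 1)*(g - 1)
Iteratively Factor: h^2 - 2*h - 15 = (h + 3)*(h - 5)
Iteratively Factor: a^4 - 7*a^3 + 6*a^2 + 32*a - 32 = (a - 4)*(a^3 - 3*a^2 - 6*a + 8) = (a - 4)*(a + 2)*(a^2 - 5*a + 4) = (a - 4)^2*(a + 2)*(a - 1)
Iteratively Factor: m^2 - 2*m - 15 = (m + 3)*(m - 5)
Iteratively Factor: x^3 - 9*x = (x)*(x^2 - 9) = x*(x + 3)*(x - 3)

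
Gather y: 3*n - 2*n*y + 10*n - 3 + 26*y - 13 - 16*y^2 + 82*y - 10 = 13*n - 16*y^2 + y*(108 - 2*n) - 26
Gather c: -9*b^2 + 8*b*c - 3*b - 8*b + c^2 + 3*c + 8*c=-9*b^2 - 11*b + c^2 + c*(8*b + 11)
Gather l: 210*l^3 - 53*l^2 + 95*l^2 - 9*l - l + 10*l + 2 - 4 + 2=210*l^3 + 42*l^2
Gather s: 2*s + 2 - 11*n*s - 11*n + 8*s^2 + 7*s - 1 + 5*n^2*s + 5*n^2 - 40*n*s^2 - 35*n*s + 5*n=5*n^2 - 6*n + s^2*(8 - 40*n) + s*(5*n^2 - 46*n + 9) + 1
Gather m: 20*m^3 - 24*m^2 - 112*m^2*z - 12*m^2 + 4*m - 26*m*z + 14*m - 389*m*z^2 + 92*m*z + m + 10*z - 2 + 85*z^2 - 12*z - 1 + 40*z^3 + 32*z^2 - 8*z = 20*m^3 + m^2*(-112*z - 36) + m*(-389*z^2 + 66*z + 19) + 40*z^3 + 117*z^2 - 10*z - 3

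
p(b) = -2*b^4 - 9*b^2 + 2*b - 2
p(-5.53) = -2158.67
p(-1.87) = -61.67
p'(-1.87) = 87.97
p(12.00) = -42746.00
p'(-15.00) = 27272.00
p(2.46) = -124.79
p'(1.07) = -27.06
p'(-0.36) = 8.85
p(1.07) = -12.79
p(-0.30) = -3.43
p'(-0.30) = 7.62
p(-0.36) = -3.92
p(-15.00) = -103307.00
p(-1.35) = -27.75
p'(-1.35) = 45.98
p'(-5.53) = 1454.44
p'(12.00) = -14038.00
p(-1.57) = -39.48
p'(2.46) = -161.38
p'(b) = -8*b^3 - 18*b + 2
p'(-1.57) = 61.22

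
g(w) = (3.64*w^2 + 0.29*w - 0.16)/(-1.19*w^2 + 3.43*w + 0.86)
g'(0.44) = 1.28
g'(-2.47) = 0.29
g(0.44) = 0.31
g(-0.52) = -0.54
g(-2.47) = -1.43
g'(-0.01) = 1.09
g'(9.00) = 0.26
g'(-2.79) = 0.26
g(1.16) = 1.57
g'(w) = (2.38*w - 3.43)*(3.64*w^2 + 0.29*w - 0.16)/(-1.19*w^2 + 3.43*w + 0.86)^2 + (7.28*w + 0.29)/(-1.19*w^2 + 3.43*w + 0.86)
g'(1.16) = 2.37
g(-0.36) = -0.39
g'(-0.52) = 0.78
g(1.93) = 4.58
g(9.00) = -4.60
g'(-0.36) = 1.23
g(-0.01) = -0.20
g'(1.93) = 6.45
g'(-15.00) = 0.03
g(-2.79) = -1.52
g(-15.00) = -2.56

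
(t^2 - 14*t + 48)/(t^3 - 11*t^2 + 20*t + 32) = (t - 6)/(t^2 - 3*t - 4)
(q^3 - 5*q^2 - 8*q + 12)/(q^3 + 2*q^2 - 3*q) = (q^2 - 4*q - 12)/(q*(q + 3))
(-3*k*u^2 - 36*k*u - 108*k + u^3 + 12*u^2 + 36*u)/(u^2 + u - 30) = (-3*k*u - 18*k + u^2 + 6*u)/(u - 5)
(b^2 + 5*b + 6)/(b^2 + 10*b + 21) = (b + 2)/(b + 7)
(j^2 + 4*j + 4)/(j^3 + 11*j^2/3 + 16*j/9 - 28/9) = 9*(j + 2)/(9*j^2 + 15*j - 14)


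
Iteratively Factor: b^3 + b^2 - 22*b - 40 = (b + 2)*(b^2 - b - 20) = (b + 2)*(b + 4)*(b - 5)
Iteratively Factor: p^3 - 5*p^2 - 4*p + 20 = (p + 2)*(p^2 - 7*p + 10) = (p - 5)*(p + 2)*(p - 2)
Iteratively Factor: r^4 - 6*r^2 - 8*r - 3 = (r + 1)*(r^3 - r^2 - 5*r - 3) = (r + 1)^2*(r^2 - 2*r - 3) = (r - 3)*(r + 1)^2*(r + 1)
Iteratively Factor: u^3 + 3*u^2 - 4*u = (u - 1)*(u^2 + 4*u) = u*(u - 1)*(u + 4)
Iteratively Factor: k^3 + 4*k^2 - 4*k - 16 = (k + 4)*(k^2 - 4) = (k + 2)*(k + 4)*(k - 2)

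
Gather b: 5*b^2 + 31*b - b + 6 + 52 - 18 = 5*b^2 + 30*b + 40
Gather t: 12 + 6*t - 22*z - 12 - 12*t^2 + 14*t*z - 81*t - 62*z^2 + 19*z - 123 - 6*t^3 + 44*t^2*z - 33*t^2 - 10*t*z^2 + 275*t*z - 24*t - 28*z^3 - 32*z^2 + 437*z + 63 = -6*t^3 + t^2*(44*z - 45) + t*(-10*z^2 + 289*z - 99) - 28*z^3 - 94*z^2 + 434*z - 60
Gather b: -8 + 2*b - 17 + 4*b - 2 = 6*b - 27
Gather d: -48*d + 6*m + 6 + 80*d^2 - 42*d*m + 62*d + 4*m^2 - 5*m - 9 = 80*d^2 + d*(14 - 42*m) + 4*m^2 + m - 3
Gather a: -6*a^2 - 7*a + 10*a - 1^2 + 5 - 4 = -6*a^2 + 3*a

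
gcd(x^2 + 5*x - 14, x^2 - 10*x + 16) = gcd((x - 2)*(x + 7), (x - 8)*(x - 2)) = x - 2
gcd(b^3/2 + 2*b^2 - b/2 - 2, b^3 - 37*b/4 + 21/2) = 1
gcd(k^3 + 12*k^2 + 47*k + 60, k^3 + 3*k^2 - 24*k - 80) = k + 4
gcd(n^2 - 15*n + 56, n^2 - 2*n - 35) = n - 7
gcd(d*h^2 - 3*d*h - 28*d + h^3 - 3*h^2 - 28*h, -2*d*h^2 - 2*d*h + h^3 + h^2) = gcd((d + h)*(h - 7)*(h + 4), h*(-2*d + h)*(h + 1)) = 1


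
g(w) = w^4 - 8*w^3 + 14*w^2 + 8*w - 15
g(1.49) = 6.47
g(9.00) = 1920.00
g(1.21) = 3.15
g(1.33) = 4.71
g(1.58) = 7.27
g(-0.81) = -7.61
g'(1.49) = 9.67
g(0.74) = -4.36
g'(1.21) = 13.83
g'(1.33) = 12.20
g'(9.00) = 1232.00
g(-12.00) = 36465.00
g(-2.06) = 115.87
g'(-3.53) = -565.85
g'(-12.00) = -10696.00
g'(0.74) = 17.20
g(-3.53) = 638.38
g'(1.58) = 8.10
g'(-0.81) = -32.55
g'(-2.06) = -186.49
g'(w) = 4*w^3 - 24*w^2 + 28*w + 8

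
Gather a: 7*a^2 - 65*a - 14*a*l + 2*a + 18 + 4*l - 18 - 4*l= 7*a^2 + a*(-14*l - 63)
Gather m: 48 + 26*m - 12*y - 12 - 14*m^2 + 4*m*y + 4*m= -14*m^2 + m*(4*y + 30) - 12*y + 36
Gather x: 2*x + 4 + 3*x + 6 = 5*x + 10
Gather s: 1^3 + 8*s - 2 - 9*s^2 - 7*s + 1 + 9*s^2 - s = 0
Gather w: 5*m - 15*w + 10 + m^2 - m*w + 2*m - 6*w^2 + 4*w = m^2 + 7*m - 6*w^2 + w*(-m - 11) + 10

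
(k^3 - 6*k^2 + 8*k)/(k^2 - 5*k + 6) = k*(k - 4)/(k - 3)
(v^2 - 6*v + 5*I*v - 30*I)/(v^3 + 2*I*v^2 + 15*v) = (v - 6)/(v*(v - 3*I))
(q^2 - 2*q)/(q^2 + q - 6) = q/(q + 3)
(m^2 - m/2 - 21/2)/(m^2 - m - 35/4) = 2*(m + 3)/(2*m + 5)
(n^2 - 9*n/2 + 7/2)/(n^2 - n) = (n - 7/2)/n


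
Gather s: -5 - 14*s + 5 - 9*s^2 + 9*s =-9*s^2 - 5*s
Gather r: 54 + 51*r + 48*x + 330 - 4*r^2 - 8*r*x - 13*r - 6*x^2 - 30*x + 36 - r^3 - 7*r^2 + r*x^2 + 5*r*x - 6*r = -r^3 - 11*r^2 + r*(x^2 - 3*x + 32) - 6*x^2 + 18*x + 420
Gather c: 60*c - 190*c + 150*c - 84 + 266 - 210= 20*c - 28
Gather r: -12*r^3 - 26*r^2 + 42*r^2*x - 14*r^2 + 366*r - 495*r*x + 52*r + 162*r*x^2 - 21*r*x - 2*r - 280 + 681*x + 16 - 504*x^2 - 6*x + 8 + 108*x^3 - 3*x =-12*r^3 + r^2*(42*x - 40) + r*(162*x^2 - 516*x + 416) + 108*x^3 - 504*x^2 + 672*x - 256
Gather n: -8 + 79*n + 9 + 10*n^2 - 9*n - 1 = 10*n^2 + 70*n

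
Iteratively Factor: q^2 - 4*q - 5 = (q + 1)*(q - 5)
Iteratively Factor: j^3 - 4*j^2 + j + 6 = (j - 2)*(j^2 - 2*j - 3) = (j - 3)*(j - 2)*(j + 1)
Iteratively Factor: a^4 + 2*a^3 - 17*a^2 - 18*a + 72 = (a + 4)*(a^3 - 2*a^2 - 9*a + 18) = (a + 3)*(a + 4)*(a^2 - 5*a + 6) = (a - 2)*(a + 3)*(a + 4)*(a - 3)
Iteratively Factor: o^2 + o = (o)*(o + 1)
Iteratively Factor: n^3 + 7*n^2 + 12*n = (n)*(n^2 + 7*n + 12) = n*(n + 4)*(n + 3)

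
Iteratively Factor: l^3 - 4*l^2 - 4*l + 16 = (l - 4)*(l^2 - 4) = (l - 4)*(l - 2)*(l + 2)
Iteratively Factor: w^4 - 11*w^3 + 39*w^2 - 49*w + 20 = (w - 1)*(w^3 - 10*w^2 + 29*w - 20) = (w - 1)^2*(w^2 - 9*w + 20) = (w - 4)*(w - 1)^2*(w - 5)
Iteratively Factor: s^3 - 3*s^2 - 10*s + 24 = (s + 3)*(s^2 - 6*s + 8) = (s - 2)*(s + 3)*(s - 4)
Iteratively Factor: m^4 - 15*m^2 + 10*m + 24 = (m + 4)*(m^3 - 4*m^2 + m + 6) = (m - 3)*(m + 4)*(m^2 - m - 2) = (m - 3)*(m - 2)*(m + 4)*(m + 1)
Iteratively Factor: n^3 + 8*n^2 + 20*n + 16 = (n + 4)*(n^2 + 4*n + 4) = (n + 2)*(n + 4)*(n + 2)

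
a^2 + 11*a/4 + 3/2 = (a + 3/4)*(a + 2)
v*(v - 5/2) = v^2 - 5*v/2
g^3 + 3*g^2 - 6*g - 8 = (g - 2)*(g + 1)*(g + 4)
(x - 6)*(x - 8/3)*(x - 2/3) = x^3 - 28*x^2/3 + 196*x/9 - 32/3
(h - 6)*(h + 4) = h^2 - 2*h - 24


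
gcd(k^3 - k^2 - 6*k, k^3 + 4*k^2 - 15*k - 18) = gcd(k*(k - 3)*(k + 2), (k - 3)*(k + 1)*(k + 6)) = k - 3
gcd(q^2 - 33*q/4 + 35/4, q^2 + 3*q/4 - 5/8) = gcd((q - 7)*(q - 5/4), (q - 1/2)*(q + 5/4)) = 1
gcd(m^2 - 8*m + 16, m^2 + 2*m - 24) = m - 4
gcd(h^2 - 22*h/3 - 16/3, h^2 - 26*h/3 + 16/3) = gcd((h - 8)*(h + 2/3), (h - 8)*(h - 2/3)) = h - 8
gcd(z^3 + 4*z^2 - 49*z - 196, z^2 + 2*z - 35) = z + 7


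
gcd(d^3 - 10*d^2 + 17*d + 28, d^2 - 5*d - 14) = d - 7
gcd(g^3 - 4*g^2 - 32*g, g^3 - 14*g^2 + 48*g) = g^2 - 8*g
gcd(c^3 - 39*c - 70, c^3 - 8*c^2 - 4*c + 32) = c + 2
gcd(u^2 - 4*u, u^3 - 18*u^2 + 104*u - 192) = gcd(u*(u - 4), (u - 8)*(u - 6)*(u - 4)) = u - 4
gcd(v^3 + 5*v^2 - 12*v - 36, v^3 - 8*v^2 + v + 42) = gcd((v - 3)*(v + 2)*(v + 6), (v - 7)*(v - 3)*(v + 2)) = v^2 - v - 6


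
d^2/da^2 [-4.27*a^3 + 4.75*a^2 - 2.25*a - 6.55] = 9.5 - 25.62*a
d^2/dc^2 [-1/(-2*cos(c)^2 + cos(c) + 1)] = (16*sin(c)^4 - 17*sin(c)^2 + 13*cos(c)/2 - 3*cos(3*c)/2 - 5)/(2*sin(c)^2 + cos(c) - 1)^3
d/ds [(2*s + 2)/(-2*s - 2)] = 0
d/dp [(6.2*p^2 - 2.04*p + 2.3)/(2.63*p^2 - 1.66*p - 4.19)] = (-4.9268*p^2 - 64.054*p + 12.3656)/(6.9169*p^4 - 8.7316*p^3 - 19.2838*p^2 + 13.9108*p + 17.5561)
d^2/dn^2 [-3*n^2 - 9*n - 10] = -6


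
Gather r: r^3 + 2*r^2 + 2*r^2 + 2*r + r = r^3 + 4*r^2 + 3*r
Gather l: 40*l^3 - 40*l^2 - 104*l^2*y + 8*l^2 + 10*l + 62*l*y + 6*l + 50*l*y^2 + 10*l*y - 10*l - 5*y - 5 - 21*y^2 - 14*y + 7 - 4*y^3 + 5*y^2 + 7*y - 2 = 40*l^3 + l^2*(-104*y - 32) + l*(50*y^2 + 72*y + 6) - 4*y^3 - 16*y^2 - 12*y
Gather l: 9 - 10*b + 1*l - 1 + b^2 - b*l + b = b^2 - 9*b + l*(1 - b) + 8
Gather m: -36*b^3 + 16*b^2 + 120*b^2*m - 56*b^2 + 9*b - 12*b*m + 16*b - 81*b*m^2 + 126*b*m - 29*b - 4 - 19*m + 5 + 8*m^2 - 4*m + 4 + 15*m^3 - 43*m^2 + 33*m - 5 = -36*b^3 - 40*b^2 - 4*b + 15*m^3 + m^2*(-81*b - 35) + m*(120*b^2 + 114*b + 10)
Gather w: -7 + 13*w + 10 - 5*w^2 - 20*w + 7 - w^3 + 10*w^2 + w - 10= -w^3 + 5*w^2 - 6*w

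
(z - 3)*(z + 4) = z^2 + z - 12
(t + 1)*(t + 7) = t^2 + 8*t + 7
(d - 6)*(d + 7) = d^2 + d - 42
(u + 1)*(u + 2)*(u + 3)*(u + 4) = u^4 + 10*u^3 + 35*u^2 + 50*u + 24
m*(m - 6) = m^2 - 6*m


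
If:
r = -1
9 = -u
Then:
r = -1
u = -9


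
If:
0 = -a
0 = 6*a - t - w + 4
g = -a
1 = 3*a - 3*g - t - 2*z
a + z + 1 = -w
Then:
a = 0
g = 0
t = 3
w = 1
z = -2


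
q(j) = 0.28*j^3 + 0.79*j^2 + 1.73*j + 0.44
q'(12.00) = 141.65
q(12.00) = 618.80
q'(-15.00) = 167.03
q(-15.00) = -792.76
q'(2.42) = 10.47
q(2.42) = 13.22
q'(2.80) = 12.74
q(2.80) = 17.62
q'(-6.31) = 25.21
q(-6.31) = -49.37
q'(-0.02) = 1.70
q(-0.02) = 0.41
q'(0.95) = 3.99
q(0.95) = 3.04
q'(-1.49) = 1.24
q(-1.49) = -1.31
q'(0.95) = 3.99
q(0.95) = 3.04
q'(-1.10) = 1.01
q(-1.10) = -0.88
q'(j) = 0.84*j^2 + 1.58*j + 1.73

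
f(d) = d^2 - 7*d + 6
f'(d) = 2*d - 7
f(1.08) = -0.39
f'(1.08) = -4.84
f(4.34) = -5.54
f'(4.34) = 1.68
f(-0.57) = 10.31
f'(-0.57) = -8.14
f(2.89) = -5.88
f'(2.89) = -1.22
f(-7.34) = 111.26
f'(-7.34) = -21.68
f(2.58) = -5.40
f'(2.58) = -1.84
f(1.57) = -2.53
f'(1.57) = -3.86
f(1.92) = -3.75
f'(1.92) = -3.16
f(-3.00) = 36.00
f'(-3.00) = -13.00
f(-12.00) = 234.00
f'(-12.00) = -31.00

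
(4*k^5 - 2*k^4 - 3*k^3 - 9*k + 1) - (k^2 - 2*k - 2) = 4*k^5 - 2*k^4 - 3*k^3 - k^2 - 7*k + 3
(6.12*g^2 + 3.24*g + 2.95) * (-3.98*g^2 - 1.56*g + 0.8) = -24.3576*g^4 - 22.4424*g^3 - 11.8994*g^2 - 2.01*g + 2.36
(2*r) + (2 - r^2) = -r^2 + 2*r + 2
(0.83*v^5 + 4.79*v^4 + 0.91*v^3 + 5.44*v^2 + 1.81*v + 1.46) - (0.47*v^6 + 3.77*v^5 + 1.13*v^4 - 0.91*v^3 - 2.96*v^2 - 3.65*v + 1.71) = -0.47*v^6 - 2.94*v^5 + 3.66*v^4 + 1.82*v^3 + 8.4*v^2 + 5.46*v - 0.25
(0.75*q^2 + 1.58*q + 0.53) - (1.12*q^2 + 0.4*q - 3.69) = -0.37*q^2 + 1.18*q + 4.22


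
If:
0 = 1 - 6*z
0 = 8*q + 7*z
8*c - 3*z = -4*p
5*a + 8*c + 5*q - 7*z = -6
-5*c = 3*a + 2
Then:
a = -217/48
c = 37/16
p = -9/2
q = -7/48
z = 1/6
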